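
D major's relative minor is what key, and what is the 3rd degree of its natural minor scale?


Let's work it out.
The relative minor shares the major's key signature and starts on its 6th degree
6th degree = a major 6th above the tonic; a major 6th above D is B
→ relative minor of D major is B minor
B natural minor scale: B C# D E F# G A
= B minor; 3rd degree = D


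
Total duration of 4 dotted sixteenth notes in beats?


Step by step:
Base sixteenth note = 1/4 beats
Dot 1 adds half the previous value: +1/8
One dotted sixteenth = 1/4 + 1/8 = 3/8
4 of them = 4 × 3/8 = 3/2
= 3/2 beats


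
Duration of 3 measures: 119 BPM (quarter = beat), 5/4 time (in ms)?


Solution.
Quarter-note beat duration = 60000 / 119 ms
Beats per measure (5/4) = 5
One measure = 5 × 60000 / 119 = 300000 / 119 ms
3 measures = 3 × 300000 / 119 = 900000 / 119
= 7563.0 ms


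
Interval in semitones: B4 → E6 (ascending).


Reasoning:
Absolute semitone position = octave×12 + chromatic position
B4: 4×12 + 11 = 59
E6: 6×12 + 4 = 76
Difference = 76 - 59 = 17
= 17 semitones


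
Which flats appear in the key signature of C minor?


Flat minor keys: A(0), D(1), G(2), C(3), F(4), Bb(5), Eb(6), Ab(7)
C minor has 3 flats
Order of flats: Bb Eb Ab Db Gb Cb Fb → first 3: Bb, Eb, Ab
= Bb, Eb, Ab


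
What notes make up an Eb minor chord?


Step by step:
Minor triad = root + minor 3rd (3 semitones) + perfect 5th (7 semitones)
A triad on Eb stacks thirds, so the chord tones use letter names E-G-B
Root: Eb
Minor 3rd above Eb: Gb
Perfect 5th above Eb: Bb
Chord = Eb Gb Bb


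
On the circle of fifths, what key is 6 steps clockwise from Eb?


Each clockwise step on the circle of fifths moves up a perfect 5th
From Eb: Eb → Bb → F → C → G → D → A
= A


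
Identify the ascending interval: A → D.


Reasoning:
Letter names: A → D spans 4 letter names → a 4th
Semitones: A → D = 5 half-steps
A 4th of 5 semitones is a perfect 4th
= perfect 4th


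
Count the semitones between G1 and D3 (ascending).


Step by step:
Absolute semitone position = octave×12 + chromatic position
G1: 1×12 + 7 = 19
D3: 3×12 + 2 = 38
Difference = 38 - 19 = 19
= 19 semitones


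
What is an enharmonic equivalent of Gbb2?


Working:
Enharmonic notes sound the same pitch but are spelled with different letter names
Gbb and F name the same pitch class
= F2


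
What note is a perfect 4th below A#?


A 4th spans 4 letter names, so from A we land on E
A perfect 4th = 5 semitones below A#
Spell E at that pitch: E#
= E#


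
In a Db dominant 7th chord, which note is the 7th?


Solution.
Dominant 7th chord = root + major 3rd + perfect 5th + minor 7th
Seventh chords stack in thirds, so the letter names are D-F-A-C
Root: Db
Major 3rd above Db: F
Perfect 5th above Db: Ab
Minor 7th above Db: Cb
The 7th = Cb


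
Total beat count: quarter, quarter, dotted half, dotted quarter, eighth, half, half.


Working:
Beat values:
  quarter = 1 beat
  quarter = 1 beat
  dotted half = 3 beats
  dotted quarter = 1.5 beats
  eighth = 0.5 beats
  half = 2 beats
  half = 2 beats
Sum = 1 + 1 + 3 + 1.5 + 0.5 + 2 + 2
= 11 beats


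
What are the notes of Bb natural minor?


Step by step:
Natural minor scale pattern: W-H-W-W-H-W-W (2-1-2-2-1-2-2 semitones)
Starting from Bb:
  Bb + 2 semitones → C
  C + 1 semitone → Db
  Db + 2 semitones → Eb
  Eb + 2 semitones → F
  F + 1 semitone → Gb
  Gb + 2 semitones → Ab
  Ab + 2 semitones → Bb
Scale = Bb C Db Eb F Gb Ab


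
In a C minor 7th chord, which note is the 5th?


Solution.
Minor 7th chord = root + minor 3rd + perfect 5th + minor 7th
Seventh chords stack in thirds, so the letter names are C-E-G-B
Root: C
Minor 3rd above C: Eb
Perfect 5th above C: G
Minor 7th above C: Bb
The 5th = G


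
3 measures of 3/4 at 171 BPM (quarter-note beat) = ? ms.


Quarter-note beat duration = 60000 / 171 ms
Beats per measure (3/4) = 3
One measure = 3 × 60000 / 171 = 180000 / 171 ms
3 measures = 3 × 180000 / 171 = 540000 / 171
= 3157.9 ms


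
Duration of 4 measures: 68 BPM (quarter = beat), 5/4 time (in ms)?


Quarter-note beat duration = 60000 / 68 ms
Beats per measure (5/4) = 5
One measure = 5 × 60000 / 68 = 300000 / 68 ms
4 measures = 4 × 300000 / 68 = 1200000 / 68
= 17647.1 ms


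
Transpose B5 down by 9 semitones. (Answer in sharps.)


B5: chromatic position 11 in octave 5 → absolute = 5×12 + 11 = 71
Transpose down 9: 71 - 9 = 62
62 = 5×12 + 2 → D in octave 5
Result = D5


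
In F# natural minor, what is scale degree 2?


Step by step:
Natural minor scale pattern: W-H-W-W-H-W-W (2-1-2-2-1-2-2 semitones)
Starting from F#:
  F# + 2 semitones → G#
  G# + 1 semitone → A
  A + 2 semitones → B
  B + 2 semitones → C#
  C# + 1 semitone → D
  D + 2 semitones → E
  E + 2 semitones → F#
Scale: F# G# A B C# D E
Degree 2 = G#


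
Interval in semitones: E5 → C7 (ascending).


Reasoning:
Absolute semitone position = octave×12 + chromatic position
E5: 5×12 + 4 = 64
C7: 7×12 + 0 = 84
Difference = 84 - 64 = 20
= 20 semitones


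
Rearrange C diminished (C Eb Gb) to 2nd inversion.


Working:
Root position: C Eb Gb
2nd inversion: move root and 3rd up an octave
Bass note: Gb
Notes (bottom to top) = Gb C Eb


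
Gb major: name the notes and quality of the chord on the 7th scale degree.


Working:
Gb major scale: Gb Ab Bb Cb Db Eb F
Diatonic triad on degree 7 stacks scale notes 7, 2, 4: F Ab Cb
F→Ab = 3 semitones; F→Cb = 6 semitones → diminished triad
= F Ab Cb (diminished)


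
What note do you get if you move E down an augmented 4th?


Let's work it out.
augmented 4th: 4 letter names, 6 semitones
Letter: E - 3 → B
Pitch: E - 6 semitones, spelled as a B → Bb
= Bb


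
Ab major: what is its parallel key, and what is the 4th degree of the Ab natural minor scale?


Reasoning:
Parallel keys share the same tonic but differ in mode
Ab major → parallel is Ab minor
Ab natural minor scale: Ab Bb Cb Db Eb Fb Gb
= Ab minor; 4th degree = Db


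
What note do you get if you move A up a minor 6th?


minor 6th: 6 letter names, 8 semitones
Letter: A + 5 → F
Pitch: A + 8 semitones, spelled as an F → F
= F


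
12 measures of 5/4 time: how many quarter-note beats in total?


Time signature 5/4: the bottom number 4 means the quarter note gets one count
The top number 5 means 5 quarter-note beats per measure
Total = 5 × 12 measures
= 60 quarter-note beats


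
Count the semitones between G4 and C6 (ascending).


Let's work it out.
Absolute semitone position = octave×12 + chromatic position
G4: 4×12 + 7 = 55
C6: 6×12 + 0 = 72
Difference = 72 - 55 = 17
= 17 semitones


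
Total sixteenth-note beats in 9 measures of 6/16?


Let's work it out.
Time signature 6/16: the bottom number 16 means the sixteenth note gets one count
The top number 6 means 6 sixteenth-note beats per measure
Total = 6 × 9 measures
= 54 sixteenth-note beats


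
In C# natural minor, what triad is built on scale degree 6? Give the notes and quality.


C# natural minor scale: C# D# E F# G# A B
Diatonic triad on degree 6 stacks scale notes 6, 1, 3: A C# E
A→C# = 4 semitones; A→E = 7 semitones → major triad
= A C# E (major)


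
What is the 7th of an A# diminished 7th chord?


Working:
Diminished 7th chord = root + minor 3rd + diminished 5th + diminished 7th
Seventh chords stack in thirds, so the letter names are A-C-E-G
Root: A#
Minor 3rd above A#: C#
Diminished 5th above A#: E
Diminished 7th above A#: G
The 7th = G


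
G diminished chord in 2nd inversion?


Working:
Root position: G Bb Db
2nd inversion: move root and 3rd up an octave
Bass note: Db
Notes (bottom to top) = Db G Bb


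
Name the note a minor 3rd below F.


Step by step:
A 3rd spans 3 letter names, so from F we land on D
A minor 3rd = 3 semitones below F
Spell D at that pitch: D
= D


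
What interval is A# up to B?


Step by step:
Letter names: A → B spans 2 letter names → a 2nd
Semitones: A# → B = 1 half-step
A 2nd of 1 semitone is a minor 2nd
= minor 2nd


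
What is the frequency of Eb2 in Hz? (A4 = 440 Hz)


Let's work it out.
f = 440 × 2^(n/12) where n = semitones from A4
Eb2: -30 semitones from A4
f = 440 × 2^(-30/12)
f = 77.78 Hz


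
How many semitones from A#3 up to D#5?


Working:
Absolute semitone position = octave×12 + chromatic position
A#3: 3×12 + 10 = 46
D#5: 5×12 + 3 = 63
Difference = 63 - 46 = 17
= 17 semitones


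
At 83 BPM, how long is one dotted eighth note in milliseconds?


Step by step:
One quarter-note beat = 60000 / BPM = 60000 / 83 ms
Dotted eighth note = 3/4 × quarter note
Duration = 3/4 × 60000 / 83 = 45000 / 83
= 542.2 ms


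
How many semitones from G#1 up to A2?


Step by step:
Absolute semitone position = octave×12 + chromatic position
G#1: 1×12 + 8 = 20
A2: 2×12 + 9 = 33
Difference = 33 - 20 = 13
= 13 semitones


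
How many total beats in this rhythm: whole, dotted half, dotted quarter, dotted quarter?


Reasoning:
Beat values:
  whole = 4 beats
  dotted half = 3 beats
  dotted quarter = 1.5 beats
  dotted quarter = 1.5 beats
Sum = 4 + 3 + 1.5 + 1.5
= 10 beats


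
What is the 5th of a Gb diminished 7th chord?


Diminished 7th chord = root + minor 3rd + diminished 5th + diminished 7th
Seventh chords stack in thirds, so the letter names are G-B-D-F
Root: Gb
Minor 3rd above Gb: Bbb
Diminished 5th above Gb: Dbb
Diminished 7th above Gb: Fbb
The 5th = Dbb


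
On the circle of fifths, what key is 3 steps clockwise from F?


Reasoning:
Each clockwise step on the circle of fifths moves up a perfect 5th
From F: F → C → G → D
= D


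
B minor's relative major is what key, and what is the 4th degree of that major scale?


Reasoning:
The relative major shares the key signature and is a minor 3rd above the minor tonic
A minor 3rd above B is D
→ relative major of B minor is D major
D major scale: D E F# G A B C#
= D major; 4th degree = G


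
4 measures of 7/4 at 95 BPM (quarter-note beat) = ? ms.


Step by step:
Quarter-note beat duration = 60000 / 95 ms
Beats per measure (7/4) = 7
One measure = 7 × 60000 / 95 = 420000 / 95 ms
4 measures = 4 × 420000 / 95 = 1680000 / 95
= 17684.2 ms


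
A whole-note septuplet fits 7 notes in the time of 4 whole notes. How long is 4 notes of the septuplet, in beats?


Septuplet: 7 notes occupy the space of 4 whole notes
Space = 4 × 4 = 16 beats
Each septuplet note = 16 / 7 = 16/7 beats
4 notes = 4 × 16/7 = 64/7
= 64/7 beats


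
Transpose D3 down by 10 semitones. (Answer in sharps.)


D3: chromatic position 2 in octave 3 → absolute = 3×12 + 2 = 38
Transpose down 10: 38 - 10 = 28
28 = 2×12 + 4 → E in octave 2
Result = E2


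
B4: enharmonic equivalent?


Working:
Enharmonic notes sound the same pitch but are spelled with different letter names
B and A## name the same pitch class
= A##4


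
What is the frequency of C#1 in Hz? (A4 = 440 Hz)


Let's work it out.
f = 440 × 2^(n/12) where n = semitones from A4
C#1: -44 semitones from A4
f = 440 × 2^(-44/12)
f = 34.65 Hz


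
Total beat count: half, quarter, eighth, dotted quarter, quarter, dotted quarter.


Solution.
Beat values:
  half = 2 beats
  quarter = 1 beat
  eighth = 0.5 beats
  dotted quarter = 1.5 beats
  quarter = 1 beat
  dotted quarter = 1.5 beats
Sum = 2 + 1 + 0.5 + 1.5 + 1 + 1.5
= 7.5 beats


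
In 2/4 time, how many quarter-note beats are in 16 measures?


Reasoning:
Time signature 2/4: the bottom number 4 means the quarter note gets one count
The top number 2 means 2 quarter-note beats per measure
Total = 2 × 16 measures
= 32 quarter-note beats


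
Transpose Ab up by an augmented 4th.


augmented 4th: 4 letter names, 6 semitones
Letter: A + 3 → D
Pitch: Ab + 6 semitones, spelled as a D → D
= D


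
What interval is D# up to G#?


Let's work it out.
Letter names: D → G spans 4 letter names → a 4th
Semitones: D# → G# = 5 half-steps
A 4th of 5 semitones is a perfect 4th
= perfect 4th


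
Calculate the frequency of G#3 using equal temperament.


Reasoning:
f = 440 × 2^(n/12) where n = semitones from A4
G#3: -13 semitones from A4
f = 440 × 2^(-13/12)
f = 207.65 Hz


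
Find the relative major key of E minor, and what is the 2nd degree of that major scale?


Working:
The relative major shares the key signature and is a minor 3rd above the minor tonic
A minor 3rd above E is G
→ relative major of E minor is G major
G major scale: G A B C D E F#
= G major; 2nd degree = A


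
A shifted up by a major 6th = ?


Working:
major 6th: 6 letter names, 9 semitones
Letter: A + 5 → F
Pitch: A + 9 semitones, spelled as an F → F#
= F#


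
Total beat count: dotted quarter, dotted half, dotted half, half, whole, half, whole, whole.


Beat values:
  dotted quarter = 1.5 beats
  dotted half = 3 beats
  dotted half = 3 beats
  half = 2 beats
  whole = 4 beats
  half = 2 beats
  whole = 4 beats
  whole = 4 beats
Sum = 1.5 + 3 + 3 + 2 + 4 + 2 + 4 + 4
= 23.5 beats


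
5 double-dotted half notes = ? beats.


Step by step:
Base half note = 2 beats
Dot 1 adds half the previous value: +1
Dot 2 adds half the previous value: +1/2
One double-dotted half = 2 + 1 + 1/2 = 7/2
5 of them = 5 × 7/2 = 35/2
= 35/2 beats


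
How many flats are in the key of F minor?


Flat minor keys: A(0), D(1), G(2), C(3), F(4), Bb(5), Eb(6), Ab(7)
F minor has 4 flats
Order of flats: Bb Eb Ab Db Gb Cb Fb → first 4: Bb, Eb, Ab, Db
= 4 flats


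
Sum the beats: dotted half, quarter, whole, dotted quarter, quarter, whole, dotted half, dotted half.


Working:
Beat values:
  dotted half = 3 beats
  quarter = 1 beat
  whole = 4 beats
  dotted quarter = 1.5 beats
  quarter = 1 beat
  whole = 4 beats
  dotted half = 3 beats
  dotted half = 3 beats
Sum = 3 + 1 + 4 + 1.5 + 1 + 4 + 3 + 3
= 20.5 beats


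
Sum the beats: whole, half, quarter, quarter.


Let's work it out.
Beat values:
  whole = 4 beats
  half = 2 beats
  quarter = 1 beat
  quarter = 1 beat
Sum = 4 + 2 + 1 + 1
= 8 beats


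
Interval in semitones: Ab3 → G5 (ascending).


Absolute semitone position = octave×12 + chromatic position
Ab3: 3×12 + 8 = 44
G5: 5×12 + 7 = 67
Difference = 67 - 44 = 23
= 23 semitones


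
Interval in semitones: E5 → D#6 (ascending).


Absolute semitone position = octave×12 + chromatic position
E5: 5×12 + 4 = 64
D#6: 6×12 + 3 = 75
Difference = 75 - 64 = 11
= 11 semitones


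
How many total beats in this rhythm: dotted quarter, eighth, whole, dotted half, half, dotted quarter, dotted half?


Working:
Beat values:
  dotted quarter = 1.5 beats
  eighth = 0.5 beats
  whole = 4 beats
  dotted half = 3 beats
  half = 2 beats
  dotted quarter = 1.5 beats
  dotted half = 3 beats
Sum = 1.5 + 0.5 + 4 + 3 + 2 + 1.5 + 3
= 15.5 beats


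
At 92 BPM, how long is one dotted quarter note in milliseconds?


Working:
One quarter-note beat = 60000 / BPM = 60000 / 92 ms
Dotted quarter note = 3/2 × quarter note
Duration = 3/2 × 60000 / 92 = 90000 / 92
= 978.3 ms


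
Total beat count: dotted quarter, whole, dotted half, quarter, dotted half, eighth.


Let's work it out.
Beat values:
  dotted quarter = 1.5 beats
  whole = 4 beats
  dotted half = 3 beats
  quarter = 1 beat
  dotted half = 3 beats
  eighth = 0.5 beats
Sum = 1.5 + 4 + 3 + 1 + 3 + 0.5
= 13 beats


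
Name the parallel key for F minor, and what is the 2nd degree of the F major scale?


Parallel keys share the same tonic but differ in mode
F minor → parallel is F major
F major scale: F G A Bb C D E
= F major; 2nd degree = G


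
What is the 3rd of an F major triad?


Working:
Major triad = root + major 3rd (4 semitones) + perfect 5th (7 semitones)
A triad on F stacks thirds, so the chord tones use letter names F-A-C
Root: F
Major 3rd above F: A
Perfect 5th above F: C
The 3rd = A


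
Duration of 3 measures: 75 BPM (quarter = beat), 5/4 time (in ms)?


Step by step:
Quarter-note beat duration = 60000 / 75 ms
Beats per measure (5/4) = 5
One measure = 5 × 60000 / 75 = 300000 / 75 ms
3 measures = 3 × 300000 / 75 = 900000 / 75
= 12000.0 ms


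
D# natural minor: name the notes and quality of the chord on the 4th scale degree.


Working:
D# natural minor scale: D# E# F# G# A# B C#
Diatonic triad on degree 4 stacks scale notes 4, 6, 1: G# B D#
G#→B = 3 semitones; G#→D# = 7 semitones → minor triad
= G# B D# (minor)


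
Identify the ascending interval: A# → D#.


Letter names: A → D spans 4 letter names → a 4th
Semitones: A# → D# = 5 half-steps
A 4th of 5 semitones is a perfect 4th
= perfect 4th


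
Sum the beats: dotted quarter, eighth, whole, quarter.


Let's work it out.
Beat values:
  dotted quarter = 1.5 beats
  eighth = 0.5 beats
  whole = 4 beats
  quarter = 1 beat
Sum = 1.5 + 0.5 + 4 + 1
= 7 beats


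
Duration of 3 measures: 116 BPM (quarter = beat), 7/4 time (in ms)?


Step by step:
Quarter-note beat duration = 60000 / 116 ms
Beats per measure (7/4) = 7
One measure = 7 × 60000 / 116 = 420000 / 116 ms
3 measures = 3 × 420000 / 116 = 1260000 / 116
= 10862.1 ms


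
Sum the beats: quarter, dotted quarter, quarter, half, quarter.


Beat values:
  quarter = 1 beat
  dotted quarter = 1.5 beats
  quarter = 1 beat
  half = 2 beats
  quarter = 1 beat
Sum = 1 + 1.5 + 1 + 2 + 1
= 6.5 beats


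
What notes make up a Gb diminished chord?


Working:
Diminished triad = root + minor 3rd (3 semitones) + diminished 5th (6 semitones)
A triad on Gb stacks thirds, so the chord tones use letter names G-B-D
Root: Gb
Minor 3rd above Gb: Bbb
Diminished 5th above Gb: Dbb
Chord = Gb Bbb Dbb


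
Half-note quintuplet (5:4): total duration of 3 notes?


Reasoning:
Quintuplet: 5 notes occupy the space of 4 half notes
Space = 4 × 2 = 8 beats
Each quintuplet note = 8 / 5 = 8/5 beats
3 notes = 3 × 8/5 = 24/5
= 24/5 beats


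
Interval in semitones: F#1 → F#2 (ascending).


Reasoning:
Absolute semitone position = octave×12 + chromatic position
F#1: 1×12 + 6 = 18
F#2: 2×12 + 6 = 30
Difference = 30 - 18 = 12
= 12 semitones


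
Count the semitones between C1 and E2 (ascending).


Working:
Absolute semitone position = octave×12 + chromatic position
C1: 1×12 + 0 = 12
E2: 2×12 + 4 = 28
Difference = 28 - 12 = 16
= 16 semitones


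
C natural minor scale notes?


Step by step:
Natural minor scale pattern: W-H-W-W-H-W-W (2-1-2-2-1-2-2 semitones)
Starting from C:
  C + 2 semitones → D
  D + 1 semitone → Eb
  Eb + 2 semitones → F
  F + 2 semitones → G
  G + 1 semitone → Ab
  Ab + 2 semitones → Bb
  Bb + 2 semitones → C
Scale = C D Eb F G Ab Bb


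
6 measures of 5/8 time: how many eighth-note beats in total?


Reasoning:
Time signature 5/8: the bottom number 8 means the eighth note gets one count
The top number 5 means 5 eighth-note beats per measure
Total = 5 × 6 measures
= 30 eighth-note beats


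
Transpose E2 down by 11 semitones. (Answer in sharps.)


Working:
E2: chromatic position 4 in octave 2 → absolute = 2×12 + 4 = 28
Transpose down 11: 28 - 11 = 17
17 = 1×12 + 5 → F in octave 1
Result = F1


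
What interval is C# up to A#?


Let's work it out.
Letter names: C → A spans 6 letter names → a 6th
Semitones: C# → A# = 9 half-steps
A 6th of 9 semitones is a major 6th
= major 6th


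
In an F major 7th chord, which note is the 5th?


Major 7th chord = root + major 3rd + perfect 5th + major 7th
Seventh chords stack in thirds, so the letter names are F-A-C-E
Root: F
Major 3rd above F: A
Perfect 5th above F: C
Major 7th above F: E
The 5th = C


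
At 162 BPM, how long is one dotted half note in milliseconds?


One quarter-note beat = 60000 / BPM = 60000 / 162 ms
Dotted half note = 3 × quarter note
Duration = 3 × 60000 / 162 = 180000 / 162
= 1111.1 ms


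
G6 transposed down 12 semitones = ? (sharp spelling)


G6: chromatic position 7 in octave 6 → absolute = 6×12 + 7 = 79
Transpose down 12: 79 - 12 = 67
67 = 5×12 + 7 → G in octave 5
Result = G5


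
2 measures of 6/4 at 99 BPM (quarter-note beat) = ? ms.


Quarter-note beat duration = 60000 / 99 ms
Beats per measure (6/4) = 6
One measure = 6 × 60000 / 99 = 360000 / 99 ms
2 measures = 2 × 360000 / 99 = 720000 / 99
= 7272.7 ms


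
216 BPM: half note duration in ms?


One quarter-note beat = 60000 / BPM = 60000 / 216 ms
Half note = 2 × quarter note
Duration = 2 × 60000 / 216 = 120000 / 216
= 555.6 ms


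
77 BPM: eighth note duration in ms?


Step by step:
One quarter-note beat = 60000 / BPM = 60000 / 77 ms
Eighth note = 1/2 × quarter note
Duration = 1/2 × 60000 / 77 = 30000 / 77
= 389.6 ms


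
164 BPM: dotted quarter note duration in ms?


Reasoning:
One quarter-note beat = 60000 / BPM = 60000 / 164 ms
Dotted quarter note = 3/2 × quarter note
Duration = 3/2 × 60000 / 164 = 90000 / 164
= 548.8 ms


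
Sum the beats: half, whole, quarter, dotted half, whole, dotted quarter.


Reasoning:
Beat values:
  half = 2 beats
  whole = 4 beats
  quarter = 1 beat
  dotted half = 3 beats
  whole = 4 beats
  dotted quarter = 1.5 beats
Sum = 2 + 4 + 1 + 3 + 4 + 1.5
= 15.5 beats


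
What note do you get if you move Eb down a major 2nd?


Reasoning:
major 2nd: 2 letter names, 2 semitones
Letter: E - 1 → D
Pitch: Eb - 2 semitones, spelled as a D → Db
= Db


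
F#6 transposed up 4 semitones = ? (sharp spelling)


Working:
F#6: chromatic position 6 in octave 6 → absolute = 6×12 + 6 = 78
Transpose up 4: 78 + 4 = 82
82 = 6×12 + 10 → A# in octave 6
Result = A#6


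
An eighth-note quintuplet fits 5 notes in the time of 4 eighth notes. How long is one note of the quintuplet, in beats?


Quintuplet: 5 notes occupy the space of 4 eighth notes
Space = 4 × 1/2 = 2 beats
Each quintuplet note = 2 / 5 = 2/5 beats
= 2/5 beats


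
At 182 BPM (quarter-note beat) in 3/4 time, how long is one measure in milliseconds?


Quarter-note beat duration = 60000 / 182 ms
Beats per measure (3/4) = 3
One measure = 3 × 60000 / 182 = 180000 / 182 ms
= 989.0 ms


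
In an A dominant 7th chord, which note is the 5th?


Dominant 7th chord = root + major 3rd + perfect 5th + minor 7th
Seventh chords stack in thirds, so the letter names are A-C-E-G
Root: A
Major 3rd above A: C#
Perfect 5th above A: E
Minor 7th above A: G
The 5th = E


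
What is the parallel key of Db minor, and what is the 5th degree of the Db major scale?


Let's work it out.
Parallel keys share the same tonic but differ in mode
Db minor → parallel is Db major
Db major scale: Db Eb F Gb Ab Bb C
= Db major; 5th degree = Ab


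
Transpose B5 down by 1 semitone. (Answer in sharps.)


Let's work it out.
B5: chromatic position 11 in octave 5 → absolute = 5×12 + 11 = 71
Transpose down 1: 71 - 1 = 70
70 = 5×12 + 10 → A# in octave 5
Result = A#5


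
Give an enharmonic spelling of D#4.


Enharmonic notes sound the same pitch but are spelled with different letter names
D# and Eb name the same pitch class
= Eb4


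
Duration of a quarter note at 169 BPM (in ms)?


Let's work it out.
One quarter-note beat = 60000 / BPM = 60000 / 169 ms
Duration = 60000 / 169
= 355.0 ms


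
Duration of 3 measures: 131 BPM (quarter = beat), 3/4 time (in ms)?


Step by step:
Quarter-note beat duration = 60000 / 131 ms
Beats per measure (3/4) = 3
One measure = 3 × 60000 / 131 = 180000 / 131 ms
3 measures = 3 × 180000 / 131 = 540000 / 131
= 4122.1 ms


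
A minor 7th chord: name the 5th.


Step by step:
Minor 7th chord = root + minor 3rd + perfect 5th + minor 7th
Seventh chords stack in thirds, so the letter names are A-C-E-G
Root: A
Minor 3rd above A: C
Perfect 5th above A: E
Minor 7th above A: G
The 5th = E


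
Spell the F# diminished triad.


Reasoning:
Diminished triad = root + minor 3rd (3 semitones) + diminished 5th (6 semitones)
A triad on F# stacks thirds, so the chord tones use letter names F-A-C
Root: F#
Minor 3rd above F#: A
Diminished 5th above F#: C
Chord = F# A C


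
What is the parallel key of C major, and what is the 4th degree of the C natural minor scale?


Parallel keys share the same tonic but differ in mode
C major → parallel is C minor
C natural minor scale: C D Eb F G Ab Bb
= C minor; 4th degree = F


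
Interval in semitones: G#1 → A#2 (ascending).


Absolute semitone position = octave×12 + chromatic position
G#1: 1×12 + 8 = 20
A#2: 2×12 + 10 = 34
Difference = 34 - 20 = 14
= 14 semitones


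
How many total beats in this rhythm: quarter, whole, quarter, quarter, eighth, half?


Beat values:
  quarter = 1 beat
  whole = 4 beats
  quarter = 1 beat
  quarter = 1 beat
  eighth = 0.5 beats
  half = 2 beats
Sum = 1 + 4 + 1 + 1 + 0.5 + 2
= 9.5 beats


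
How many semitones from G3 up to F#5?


Absolute semitone position = octave×12 + chromatic position
G3: 3×12 + 7 = 43
F#5: 5×12 + 6 = 66
Difference = 66 - 43 = 23
= 23 semitones


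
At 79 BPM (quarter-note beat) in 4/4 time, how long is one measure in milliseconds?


Reasoning:
Quarter-note beat duration = 60000 / 79 ms
Beats per measure (4/4) = 4
One measure = 4 × 60000 / 79 = 240000 / 79 ms
= 3038.0 ms


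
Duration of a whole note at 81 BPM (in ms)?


Reasoning:
One quarter-note beat = 60000 / BPM = 60000 / 81 ms
Whole note = 4 × quarter note
Duration = 4 × 60000 / 81 = 240000 / 81
= 2963.0 ms


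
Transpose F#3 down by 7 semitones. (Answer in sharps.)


Solution.
F#3: chromatic position 6 in octave 3 → absolute = 3×12 + 6 = 42
Transpose down 7: 42 - 7 = 35
35 = 2×12 + 11 → B in octave 2
Result = B2


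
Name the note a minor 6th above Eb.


A 6th spans 6 letter names, so from E we land on C
A minor 6th = 8 semitones above Eb
Spell C at that pitch: Cb
= Cb


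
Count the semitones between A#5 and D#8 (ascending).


Let's work it out.
Absolute semitone position = octave×12 + chromatic position
A#5: 5×12 + 10 = 70
D#8: 8×12 + 3 = 99
Difference = 99 - 70 = 29
= 29 semitones


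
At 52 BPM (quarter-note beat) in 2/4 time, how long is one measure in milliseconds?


Solution.
Quarter-note beat duration = 60000 / 52 ms
Beats per measure (2/4) = 2
One measure = 2 × 60000 / 52 = 120000 / 52 ms
= 2307.7 ms


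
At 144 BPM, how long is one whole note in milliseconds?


One quarter-note beat = 60000 / BPM = 60000 / 144 ms
Whole note = 4 × quarter note
Duration = 4 × 60000 / 144 = 240000 / 144
= 1666.7 ms


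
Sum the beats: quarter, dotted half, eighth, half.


Reasoning:
Beat values:
  quarter = 1 beat
  dotted half = 3 beats
  eighth = 0.5 beats
  half = 2 beats
Sum = 1 + 3 + 0.5 + 2
= 6.5 beats


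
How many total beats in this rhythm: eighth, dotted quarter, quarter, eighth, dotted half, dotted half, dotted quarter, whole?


Step by step:
Beat values:
  eighth = 0.5 beats
  dotted quarter = 1.5 beats
  quarter = 1 beat
  eighth = 0.5 beats
  dotted half = 3 beats
  dotted half = 3 beats
  dotted quarter = 1.5 beats
  whole = 4 beats
Sum = 0.5 + 1.5 + 1 + 0.5 + 3 + 3 + 1.5 + 4
= 15 beats


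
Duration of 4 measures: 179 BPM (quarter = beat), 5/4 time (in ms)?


Reasoning:
Quarter-note beat duration = 60000 / 179 ms
Beats per measure (5/4) = 5
One measure = 5 × 60000 / 179 = 300000 / 179 ms
4 measures = 4 × 300000 / 179 = 1200000 / 179
= 6703.9 ms


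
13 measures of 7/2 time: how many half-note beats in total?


Reasoning:
Time signature 7/2: the bottom number 2 means the half note gets one count
The top number 7 means 7 half-note beats per measure
Total = 7 × 13 measures
= 91 half-note beats


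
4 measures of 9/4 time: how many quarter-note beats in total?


Time signature 9/4: the bottom number 4 means the quarter note gets one count
The top number 9 means 9 quarter-note beats per measure
Total = 9 × 4 measures
= 36 quarter-note beats


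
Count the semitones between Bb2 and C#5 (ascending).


Absolute semitone position = octave×12 + chromatic position
Bb2: 2×12 + 10 = 34
C#5: 5×12 + 1 = 61
Difference = 61 - 34 = 27
= 27 semitones


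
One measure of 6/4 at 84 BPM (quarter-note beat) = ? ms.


Quarter-note beat duration = 60000 / 84 ms
Beats per measure (6/4) = 6
One measure = 6 × 60000 / 84 = 360000 / 84 ms
= 4285.7 ms


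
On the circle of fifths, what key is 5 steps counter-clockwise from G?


Let's work it out.
Each counter-clockwise step moves down a perfect 5th (= up a perfect 4th)
From G: G → C → F → Bb → Eb → Ab
= Ab


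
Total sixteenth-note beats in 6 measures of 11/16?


Time signature 11/16: the bottom number 16 means the sixteenth note gets one count
The top number 11 means 11 sixteenth-note beats per measure
Total = 11 × 6 measures
= 66 sixteenth-note beats


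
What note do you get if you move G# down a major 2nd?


major 2nd: 2 letter names, 2 semitones
Letter: G - 1 → F
Pitch: G# - 2 semitones, spelled as an F → F#
= F#


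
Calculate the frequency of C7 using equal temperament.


Working:
f = 440 × 2^(n/12) where n = semitones from A4
C7: 27 semitones from A4
f = 440 × 2^(27/12)
f = 2093.00 Hz


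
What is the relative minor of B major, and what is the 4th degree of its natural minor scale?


The relative minor shares the major's key signature and starts on its 6th degree
6th degree = a major 6th above the tonic; a major 6th above B is G#
→ relative minor of B major is G# minor
G# natural minor scale: G# A# B C# D# E F#
= G# minor; 4th degree = C#


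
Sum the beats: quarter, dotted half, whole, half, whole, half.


Solution.
Beat values:
  quarter = 1 beat
  dotted half = 3 beats
  whole = 4 beats
  half = 2 beats
  whole = 4 beats
  half = 2 beats
Sum = 1 + 3 + 4 + 2 + 4 + 2
= 16 beats


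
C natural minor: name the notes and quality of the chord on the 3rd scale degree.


C natural minor scale: C D Eb F G Ab Bb
Diatonic triad on degree 3 stacks scale notes 3, 5, 7: Eb G Bb
Eb→G = 4 semitones; Eb→Bb = 7 semitones → major triad
= Eb G Bb (major)


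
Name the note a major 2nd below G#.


Let's work it out.
A 2nd spans 2 letter names, so from G we land on F
A major 2nd = 2 semitones below G#
Spell F at that pitch: F#
= F#


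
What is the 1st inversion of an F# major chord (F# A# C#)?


Reasoning:
Root position: F# A# C#
1st inversion: move root up an octave
Bass note: A#
Notes (bottom to top) = A# C# F#


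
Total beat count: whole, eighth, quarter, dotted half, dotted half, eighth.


Step by step:
Beat values:
  whole = 4 beats
  eighth = 0.5 beats
  quarter = 1 beat
  dotted half = 3 beats
  dotted half = 3 beats
  eighth = 0.5 beats
Sum = 4 + 0.5 + 1 + 3 + 3 + 0.5
= 12 beats


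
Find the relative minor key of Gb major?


Step by step:
The relative minor shares the major's key signature and starts on its 6th degree
6th degree = a major 6th above the tonic; a major 6th above Gb is Eb
→ relative minor of Gb major is Eb minor
= Eb minor


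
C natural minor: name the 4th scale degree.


Working:
Natural minor scale pattern: W-H-W-W-H-W-W (2-1-2-2-1-2-2 semitones)
Starting from C:
  C + 2 semitones → D
  D + 1 semitone → Eb
  Eb + 2 semitones → F
  F + 2 semitones → G
  G + 1 semitone → Ab
  Ab + 2 semitones → Bb
  Bb + 2 semitones → C
Scale: C D Eb F G Ab Bb
Degree 4 = F


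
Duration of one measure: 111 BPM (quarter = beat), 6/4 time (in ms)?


Quarter-note beat duration = 60000 / 111 ms
Beats per measure (6/4) = 6
One measure = 6 × 60000 / 111 = 360000 / 111 ms
= 3243.2 ms


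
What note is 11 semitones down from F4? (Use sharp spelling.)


Working:
F4: chromatic position 5 in octave 4 → absolute = 4×12 + 5 = 53
Transpose down 11: 53 - 11 = 42
42 = 3×12 + 6 → F# in octave 3
Result = F#3


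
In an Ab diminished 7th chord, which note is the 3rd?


Reasoning:
Diminished 7th chord = root + minor 3rd + diminished 5th + diminished 7th
Seventh chords stack in thirds, so the letter names are A-C-E-G
Root: Ab
Minor 3rd above Ab: Cb
Diminished 5th above Ab: Ebb
Diminished 7th above Ab: Gbb
The 3rd = Cb


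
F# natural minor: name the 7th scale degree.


Reasoning:
Natural minor scale pattern: W-H-W-W-H-W-W (2-1-2-2-1-2-2 semitones)
Starting from F#:
  F# + 2 semitones → G#
  G# + 1 semitone → A
  A + 2 semitones → B
  B + 2 semitones → C#
  C# + 1 semitone → D
  D + 2 semitones → E
  E + 2 semitones → F#
Scale: F# G# A B C# D E
Degree 7 = E


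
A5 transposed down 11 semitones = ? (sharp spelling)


Solution.
A5: chromatic position 9 in octave 5 → absolute = 5×12 + 9 = 69
Transpose down 11: 69 - 11 = 58
58 = 4×12 + 10 → A# in octave 4
Result = A#4


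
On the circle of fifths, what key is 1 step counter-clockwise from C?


Working:
Each counter-clockwise step moves down a perfect 5th (= up a perfect 4th)
From C: C → F
= F


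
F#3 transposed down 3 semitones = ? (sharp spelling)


Step by step:
F#3: chromatic position 6 in octave 3 → absolute = 3×12 + 6 = 42
Transpose down 3: 42 - 3 = 39
39 = 3×12 + 3 → D# in octave 3
Result = D#3


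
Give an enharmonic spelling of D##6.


Let's work it out.
Enharmonic notes sound the same pitch but are spelled with different letter names
D## and E name the same pitch class
= E6


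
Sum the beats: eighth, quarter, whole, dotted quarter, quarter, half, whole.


Step by step:
Beat values:
  eighth = 0.5 beats
  quarter = 1 beat
  whole = 4 beats
  dotted quarter = 1.5 beats
  quarter = 1 beat
  half = 2 beats
  whole = 4 beats
Sum = 0.5 + 1 + 4 + 1.5 + 1 + 2 + 4
= 14 beats


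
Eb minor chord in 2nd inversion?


Solution.
Root position: Eb Gb Bb
2nd inversion: move root and 3rd up an octave
Bass note: Bb
Notes (bottom to top) = Bb Eb Gb


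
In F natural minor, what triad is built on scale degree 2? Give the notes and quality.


Working:
F natural minor scale: F G Ab Bb C Db Eb
Diatonic triad on degree 2 stacks scale notes 2, 4, 6: G Bb Db
G→Bb = 3 semitones; G→Db = 6 semitones → diminished triad
= G Bb Db (diminished)


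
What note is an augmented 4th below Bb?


Solution.
A 4th spans 4 letter names, so from B we land on F
An augmented 4th = 6 semitones below Bb
Spell F at that pitch: Fb
= Fb


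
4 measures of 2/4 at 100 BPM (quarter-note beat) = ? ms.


Let's work it out.
Quarter-note beat duration = 60000 / 100 ms
Beats per measure (2/4) = 2
One measure = 2 × 60000 / 100 = 120000 / 100 ms
4 measures = 4 × 120000 / 100 = 480000 / 100
= 4800.0 ms


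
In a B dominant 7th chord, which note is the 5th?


Reasoning:
Dominant 7th chord = root + major 3rd + perfect 5th + minor 7th
Seventh chords stack in thirds, so the letter names are B-D-F-A
Root: B
Major 3rd above B: D#
Perfect 5th above B: F#
Minor 7th above B: A
The 5th = F#


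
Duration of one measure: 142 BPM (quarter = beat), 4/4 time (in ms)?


Solution.
Quarter-note beat duration = 60000 / 142 ms
Beats per measure (4/4) = 4
One measure = 4 × 60000 / 142 = 240000 / 142 ms
= 1690.1 ms


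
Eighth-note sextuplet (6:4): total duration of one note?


Sextuplet: 6 notes occupy the space of 4 eighth notes
Space = 4 × 1/2 = 2 beats
Each sextuplet note = 2 / 6 = 1/3 beats
= 1/3 beats


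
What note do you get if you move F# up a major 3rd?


major 3rd: 3 letter names, 4 semitones
Letter: F + 2 → A
Pitch: F# + 4 semitones, spelled as an A → A#
= A#


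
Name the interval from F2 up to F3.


Letter names: F → F spans 8 letter names → an octave
Semitones: F2 → F3 = 12 half-steps
An octave of 12 semitones is a perfect octave
= perfect octave


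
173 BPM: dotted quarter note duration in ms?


One quarter-note beat = 60000 / BPM = 60000 / 173 ms
Dotted quarter note = 3/2 × quarter note
Duration = 3/2 × 60000 / 173 = 90000 / 173
= 520.2 ms


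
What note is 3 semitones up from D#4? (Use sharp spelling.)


Working:
D#4: chromatic position 3 in octave 4 → absolute = 4×12 + 3 = 51
Transpose up 3: 51 + 3 = 54
54 = 4×12 + 6 → F# in octave 4
Result = F#4


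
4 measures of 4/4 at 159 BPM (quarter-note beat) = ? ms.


Step by step:
Quarter-note beat duration = 60000 / 159 ms
Beats per measure (4/4) = 4
One measure = 4 × 60000 / 159 = 240000 / 159 ms
4 measures = 4 × 240000 / 159 = 960000 / 159
= 6037.7 ms


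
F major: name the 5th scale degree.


Working:
Major scale pattern: W-W-H-W-W-W-H (2-2-1-2-2-2-1 semitones)
Starting from F:
  F + 2 semitones → G
  G + 2 semitones → A
  A + 1 semitone → Bb
  Bb + 2 semitones → C
  C + 2 semitones → D
  D + 2 semitones → E
  E + 1 semitone → F
Scale: F G A Bb C D E
Degree 5 = C


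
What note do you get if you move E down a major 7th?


Solution.
major 7th: 7 letter names, 11 semitones
Letter: E - 6 → F
Pitch: E - 11 semitones, spelled as an F → F
= F


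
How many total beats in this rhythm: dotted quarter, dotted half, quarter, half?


Working:
Beat values:
  dotted quarter = 1.5 beats
  dotted half = 3 beats
  quarter = 1 beat
  half = 2 beats
Sum = 1.5 + 3 + 1 + 2
= 7.5 beats


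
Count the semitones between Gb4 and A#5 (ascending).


Step by step:
Absolute semitone position = octave×12 + chromatic position
Gb4: 4×12 + 6 = 54
A#5: 5×12 + 10 = 70
Difference = 70 - 54 = 16
= 16 semitones


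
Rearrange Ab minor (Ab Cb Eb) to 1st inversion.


Working:
Root position: Ab Cb Eb
1st inversion: move root up an octave
Bass note: Cb
Notes (bottom to top) = Cb Eb Ab


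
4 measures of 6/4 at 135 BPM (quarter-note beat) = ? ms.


Let's work it out.
Quarter-note beat duration = 60000 / 135 ms
Beats per measure (6/4) = 6
One measure = 6 × 60000 / 135 = 360000 / 135 ms
4 measures = 4 × 360000 / 135 = 1440000 / 135
= 10666.7 ms


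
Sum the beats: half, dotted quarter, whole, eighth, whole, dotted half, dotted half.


Reasoning:
Beat values:
  half = 2 beats
  dotted quarter = 1.5 beats
  whole = 4 beats
  eighth = 0.5 beats
  whole = 4 beats
  dotted half = 3 beats
  dotted half = 3 beats
Sum = 2 + 1.5 + 4 + 0.5 + 4 + 3 + 3
= 18 beats


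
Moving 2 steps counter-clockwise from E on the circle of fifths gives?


Solution.
Each counter-clockwise step moves down a perfect 5th (= up a perfect 4th)
From E: E → A → D
= D


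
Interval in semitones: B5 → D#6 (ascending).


Absolute semitone position = octave×12 + chromatic position
B5: 5×12 + 11 = 71
D#6: 6×12 + 3 = 75
Difference = 75 - 71 = 4
= 4 semitones


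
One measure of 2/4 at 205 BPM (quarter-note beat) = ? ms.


Step by step:
Quarter-note beat duration = 60000 / 205 ms
Beats per measure (2/4) = 2
One measure = 2 × 60000 / 205 = 120000 / 205 ms
= 585.4 ms


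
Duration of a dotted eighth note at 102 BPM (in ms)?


Step by step:
One quarter-note beat = 60000 / BPM = 60000 / 102 ms
Dotted eighth note = 3/4 × quarter note
Duration = 3/4 × 60000 / 102 = 45000 / 102
= 441.2 ms


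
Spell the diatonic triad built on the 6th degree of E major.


Working:
E major scale: E F# G# A B C# D#
Diatonic triad on degree 6 stacks scale notes 6, 1, 3: C# E G#
C#→E = 3 semitones; C#→G# = 7 semitones → minor triad
= C# E G# (minor)


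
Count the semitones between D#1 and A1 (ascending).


Step by step:
Absolute semitone position = octave×12 + chromatic position
D#1: 1×12 + 3 = 15
A1: 1×12 + 9 = 21
Difference = 21 - 15 = 6
= 6 semitones


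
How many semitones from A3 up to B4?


Working:
Absolute semitone position = octave×12 + chromatic position
A3: 3×12 + 9 = 45
B4: 4×12 + 11 = 59
Difference = 59 - 45 = 14
= 14 semitones


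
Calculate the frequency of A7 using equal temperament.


Reasoning:
f = 440 × 2^(n/12) where n = semitones from A4
A7: 36 semitones from A4
f = 440 × 2^(36/12)
f = 3520.00 Hz


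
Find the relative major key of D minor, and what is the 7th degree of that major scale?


The relative major shares the key signature and is a minor 3rd above the minor tonic
A minor 3rd above D is F
→ relative major of D minor is F major
F major scale: F G A Bb C D E
= F major; 7th degree = E
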